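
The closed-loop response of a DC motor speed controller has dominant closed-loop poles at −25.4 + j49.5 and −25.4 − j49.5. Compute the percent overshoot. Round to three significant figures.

%OS ≈ 19.9%

With σ = 25.4, ω_d = 49.5: ω_n = √(σ²+ω_d²) = 55.6 rad/s, ζ = σ/ω_n = 0.457.
Overshoot: exp(−π·0.457/√(1−0.457²)) = 0.199, i.e. 19.9%.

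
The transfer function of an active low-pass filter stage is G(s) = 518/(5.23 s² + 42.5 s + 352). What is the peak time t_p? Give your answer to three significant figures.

t_p ≈ 0.441 s

Dividing through by 5.23: denominator becomes s² + 8.126 s + 67.30.
So ω_n = √67.30 = 8.20 rad/s and ζ = 8.126/(2·8.20) = 0.495.
ω_d = 8.20·√(1 − 0.495²) = 7.13 rad/s. t_p = π/ω_d = 0.441 s.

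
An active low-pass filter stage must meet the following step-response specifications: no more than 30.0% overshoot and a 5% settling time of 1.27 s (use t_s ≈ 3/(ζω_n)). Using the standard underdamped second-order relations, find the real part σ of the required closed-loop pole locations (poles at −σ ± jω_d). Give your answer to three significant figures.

σ ≈ 2.36

The settling-time spec alone fixes σ = ζω_n = 3/t_s = 3/1.27 = 2.36.
(Overshoot then fixes ζ = 0.358 and hence ω_d = σ·√(1−ζ²)/ζ = 6.16 rad/s.)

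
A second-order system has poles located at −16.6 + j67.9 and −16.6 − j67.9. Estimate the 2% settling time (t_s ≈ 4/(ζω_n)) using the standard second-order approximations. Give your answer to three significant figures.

t_s ≈ 0.241 s

For poles at −σ ± jω_d, ζω_n = σ = 16.6, so t_s ≈ 4/σ = 0.241 s.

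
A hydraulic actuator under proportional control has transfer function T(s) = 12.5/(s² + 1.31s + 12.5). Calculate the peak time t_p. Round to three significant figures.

t_p ≈ 0.904 s

Comparing the denominator to s² + 2ζω_n s + ω_n²: ω_n = √12.5 = 3.54 rad/s, and 2ζω_n = 1.31 so ζ = 1.31/(2·3.54) = 0.185.
The damped frequency ω_d = ω_n√(1−ζ²) = 3.47 rad/s. Then t_p = π/ω_d = 0.904 s.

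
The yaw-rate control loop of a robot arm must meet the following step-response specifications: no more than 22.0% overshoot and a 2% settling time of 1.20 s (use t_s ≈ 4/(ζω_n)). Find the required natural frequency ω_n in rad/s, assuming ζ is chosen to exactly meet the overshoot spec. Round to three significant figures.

ω_n ≈ 7.68 rad/s

Inverting the overshoot relation: ζ = |ln 0.220|/√(π² + ln²0.220) = 0.434.
From t_s ≈ 4/(ζω_n): ω_n = 4/(ζ·t_s) = 4/(0.434·1.20) = 7.68 rad/s.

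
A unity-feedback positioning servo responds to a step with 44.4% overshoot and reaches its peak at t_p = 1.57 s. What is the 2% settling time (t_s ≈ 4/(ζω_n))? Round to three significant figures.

t_s ≈ 7.73 s

The overshoot fixes ζ = −ln(OS)/√(π²+ln²(OS)) = 0.250.
t_p = π/ω_d ⇒ ω_d = 2.00 rad/s; then ω_n = ω_d/√(1−ζ²) = 2.07 rad/s.
t_s ≈ 4/(ζω_n) = 4/(0.250·2.07) = 7.73 s.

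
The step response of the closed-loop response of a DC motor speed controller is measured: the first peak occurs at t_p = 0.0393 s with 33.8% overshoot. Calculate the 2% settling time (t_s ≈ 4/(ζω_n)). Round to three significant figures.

t_s ≈ 0.145 s

ζ from %OS: ζ = |ln 0.338|/√(π²+ln²0.338) = 0.326.
t_p = π/ω_d ⇒ ω_d = 79.9 rad/s; then ω_n = ω_d/√(1−ζ²) = 84.6 rad/s.
t_s ≈ 4/(ζω_n) = 4/(0.326·84.6) = 0.145 s.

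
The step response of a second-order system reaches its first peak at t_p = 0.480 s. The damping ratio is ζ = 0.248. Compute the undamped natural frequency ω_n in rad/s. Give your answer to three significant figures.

ω_n ≈ 6.76 rad/s

Peak time t_p = π/ω_d, so ω_d = π/t_p = π/0.480 = 6.54 rad/s.
ω_n = ω_d/√(1−ζ²) = 6.54/√0.938 = 6.76 rad/s.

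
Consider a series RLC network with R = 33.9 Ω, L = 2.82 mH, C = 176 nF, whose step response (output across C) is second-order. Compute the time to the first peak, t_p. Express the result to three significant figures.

For a series RLC circuit (capacitor voltage as output), ω_n = 1/√(LC) = 1/√(2.82 mH · 176 nF) = 44900 rad/s.
ζ = (R/2)·√(C/L) = (33.9/2)·√(176 nF/2.82 mH) = 0.134.
ω_d = ω_n√(1−ζ²) = 44500 rad/s. t_p = π/ω_d = 0.0000706 s.

t_p ≈ 0.0000706 s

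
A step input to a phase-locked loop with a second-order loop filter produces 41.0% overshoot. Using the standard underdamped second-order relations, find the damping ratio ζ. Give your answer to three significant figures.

ζ ≈ 0.273

From %OS = 100·exp(−πζ/√(1−ζ²)), invert to get ζ = −ln(OS)/√(π² + ln²(OS)) with OS = 0.410.
−ln 0.410 = 0.8916, so ζ = 0.8916/√(π² + 0.7949) = 0.273.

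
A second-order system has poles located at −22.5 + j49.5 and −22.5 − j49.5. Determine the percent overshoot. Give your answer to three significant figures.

%OS ≈ 24.0%

The poles are at −σ ± jω_d with σ = 22.5 and ω_d = 49.5, so ω_n = √(σ²+ω_d²) = 54.4 rad/s and ζ = σ/ω_n = 0.414.
%OS = 100·exp(−πζ/√(1−ζ²)) = 24.0%.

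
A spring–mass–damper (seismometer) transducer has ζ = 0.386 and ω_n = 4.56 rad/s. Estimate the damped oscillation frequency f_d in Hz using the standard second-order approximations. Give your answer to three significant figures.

ω_d = ω_n√(1−ζ²) = 4.56·√0.851 = 4.21 rad/s.
f_d = ω_d/(2π) = 0.670 Hz.

f_d ≈ 0.670 Hz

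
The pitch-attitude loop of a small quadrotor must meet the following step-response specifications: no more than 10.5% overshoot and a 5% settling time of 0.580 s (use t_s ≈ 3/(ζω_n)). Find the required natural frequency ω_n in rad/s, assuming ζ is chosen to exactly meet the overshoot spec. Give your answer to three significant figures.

ω_n ≈ 8.87 rad/s

ζ = −ln(OS)/√(π² + (ln OS)²). With OS = 0.105, ln OS = −2.254 and ζ = 2.254/3.866 = 0.583.
From t_s ≈ 3/(ζω_n): ω_n = 3/(ζ·t_s) = 3/(0.583·0.580) = 8.87 rad/s.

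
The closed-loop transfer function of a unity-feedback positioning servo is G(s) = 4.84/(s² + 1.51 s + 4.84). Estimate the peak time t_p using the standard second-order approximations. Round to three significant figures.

t_p ≈ 1.52 s

ω_n = √4.84 = 2.20 rad/s; ζ = 1.51/(2·2.20) = 0.343.
ω_d = 2.20·√(1 − 0.343²) = 2.07 rad/s. Then t_p = π/ω_d = 1.52 s.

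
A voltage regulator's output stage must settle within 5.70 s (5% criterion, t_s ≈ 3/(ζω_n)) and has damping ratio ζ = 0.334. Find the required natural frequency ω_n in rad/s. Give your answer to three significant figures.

ω_n ≈ 1.58 rad/s

Rearranging t_s ≈ 3/(ζω_n) gives ω_n = 3/(ζ·t_s) = 3/(0.334 × 5.70) = 1.58 rad/s.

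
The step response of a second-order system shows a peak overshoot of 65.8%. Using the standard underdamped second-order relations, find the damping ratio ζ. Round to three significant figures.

ζ = −ln(OS)/√(π² + (ln OS)²). With OS = 0.658, ln OS = −0.4186 and ζ = 0.4186/3.169 = 0.132.

ζ ≈ 0.132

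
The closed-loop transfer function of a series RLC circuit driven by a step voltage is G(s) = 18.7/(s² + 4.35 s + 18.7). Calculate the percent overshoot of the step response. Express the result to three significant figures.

%OS ≈ 16.1%

Comparing the denominator to s² + 2ζω_n s + ω_n²: ω_n = √18.7 = 4.32 rad/s, and 2ζω_n = 4.35 so ζ = 4.35/(2·4.32) = 0.503.
%OS = 100·exp(−πζ/√(1−ζ²)) = 16.1%.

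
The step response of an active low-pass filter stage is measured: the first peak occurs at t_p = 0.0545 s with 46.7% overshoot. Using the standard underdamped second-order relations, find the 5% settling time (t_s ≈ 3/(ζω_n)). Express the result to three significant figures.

t_s ≈ 0.215 s

From the overshoot, ζ = −ln(OS)/√(π²+ln²(OS)) = 0.236.
t_p = π/ω_d ⇒ ω_d = 57.6 rad/s; then ω_n = ω_d/√(1−ζ²) = 59.3 rad/s.
t_s ≈ 3/(ζω_n) = 3/(0.236·59.3) = 0.215 s.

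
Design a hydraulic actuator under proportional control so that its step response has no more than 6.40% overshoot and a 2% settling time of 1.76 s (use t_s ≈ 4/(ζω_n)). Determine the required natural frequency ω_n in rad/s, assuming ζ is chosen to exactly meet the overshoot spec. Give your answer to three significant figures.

From %OS = 100·exp(−πζ/√(1−ζ²)), invert to get ζ = −ln(OS)/√(π² + ln²(OS)) with OS = 0.0640.
−ln 0.0640 = 2.749, so ζ = 2.749/√(π² + 7.556) = 0.659.
From t_s ≈ 4/(ζω_n): ω_n = 4/(ζ·t_s) = 4/(0.659·1.76) = 3.45 rad/s.

ω_n ≈ 3.45 rad/s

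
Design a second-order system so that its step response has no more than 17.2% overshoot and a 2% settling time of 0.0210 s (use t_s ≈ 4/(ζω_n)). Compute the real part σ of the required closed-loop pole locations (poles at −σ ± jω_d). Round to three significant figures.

σ ≈ 190

The settling-time spec alone fixes σ = ζω_n = 4/t_s = 4/0.0210 = 190.
(Overshoot then fixes ζ = 0.489 and hence ω_d = σ·√(1−ζ²)/ζ = 340 rad/s.)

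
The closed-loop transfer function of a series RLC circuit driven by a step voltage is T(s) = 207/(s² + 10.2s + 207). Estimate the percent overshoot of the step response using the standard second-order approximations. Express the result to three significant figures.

%OS ≈ 30.4%

ω_n = √207 = 14.4 rad/s; ζ = 10.2/(2·14.4) = 0.354.
Overshoot: exp(−π·0.354/√(1−0.354²)) = 0.304, i.e. 30.4%.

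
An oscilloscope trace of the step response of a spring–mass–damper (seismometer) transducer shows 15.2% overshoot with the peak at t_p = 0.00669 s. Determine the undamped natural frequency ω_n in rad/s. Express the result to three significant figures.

The overshoot fixes ζ = −ln(OS)/√(π²+ln²(OS)) = 0.514.
t_p = π/ω_d ⇒ ω_d = 470 rad/s; then ω_n = ω_d/√(1−ζ²) = 548 rad/s.

ω_n ≈ 548 rad/s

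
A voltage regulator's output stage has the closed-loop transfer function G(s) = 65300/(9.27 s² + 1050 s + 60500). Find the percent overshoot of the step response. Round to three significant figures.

Dividing through by 9.27: denominator becomes s² + 113.3 s + 6526.
So ω_n = √6526 = 80.8 rad/s and ζ = 113.3/(2·80.8) = 0.701.
Overshoot: exp(−π·0.701/√(1−0.701²)) = 0.0456, i.e. 4.56%.

%OS ≈ 4.56%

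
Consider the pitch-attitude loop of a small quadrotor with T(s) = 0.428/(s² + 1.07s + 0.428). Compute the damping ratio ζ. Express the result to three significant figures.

Comparing the denominator to s² + 2ζω_n s + ω_n²: ω_n = √0.428 = 0.654 rad/s, and 2ζω_n = 1.07 so ζ = 1.07/(2·0.654) = 0.818.

ζ ≈ 0.818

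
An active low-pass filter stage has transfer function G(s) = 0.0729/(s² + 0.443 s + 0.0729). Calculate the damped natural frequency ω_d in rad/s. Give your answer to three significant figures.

ω_n = √0.0729 = 0.270 rad/s; ζ = 0.443/(2·0.270) = 0.820.
The damped frequency ω_d = ω_n√(1−ζ²) = 0.154 rad/s.

ω_d ≈ 0.154 rad/s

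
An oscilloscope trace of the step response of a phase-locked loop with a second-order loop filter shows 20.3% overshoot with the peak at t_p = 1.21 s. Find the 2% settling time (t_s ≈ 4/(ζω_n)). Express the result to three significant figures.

t_s ≈ 3.04 s

The overshoot fixes ζ = −ln(OS)/√(π²+ln²(OS)) = 0.453.
t_p = π/ω_d ⇒ ω_d = 2.60 rad/s; then ω_n = ω_d/√(1−ζ²) = 2.91 rad/s.
t_s ≈ 4/(ζω_n) = 4/(0.453·2.91) = 3.04 s.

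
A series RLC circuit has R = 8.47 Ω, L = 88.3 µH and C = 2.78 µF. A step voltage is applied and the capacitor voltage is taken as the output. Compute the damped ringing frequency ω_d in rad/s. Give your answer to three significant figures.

ω_d ≈ 42100 rad/s

For a series RLC circuit (capacitor voltage as output), ω_n = 1/√(LC) = 1/√(88.3 µH · 2.78 µF) = 63800 rad/s.
ζ = (R/2)·√(C/L) = (8.47/2)·√(2.78 µF/88.3 µH) = 0.751.
The damped frequency ω_d = ω_n√(1−ζ²) = 42100 rad/s.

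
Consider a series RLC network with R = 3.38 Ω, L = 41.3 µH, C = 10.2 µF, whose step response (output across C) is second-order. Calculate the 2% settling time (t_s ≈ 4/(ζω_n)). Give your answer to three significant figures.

For a series RLC circuit (capacitor voltage as output), ω_n = 1/√(LC) = 1/√(41.3 µH · 10.2 µF) = 48700 rad/s.
ζ = (R/2)·√(C/L) = (3.38/2)·√(10.2 µF/41.3 µH) = 0.840.
t_s ≈ 4/(ζω_n) = 0.0000978 s.

t_s ≈ 0.0000978 s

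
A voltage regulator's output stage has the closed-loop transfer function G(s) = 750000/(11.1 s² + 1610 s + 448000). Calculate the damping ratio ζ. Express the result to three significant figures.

ζ ≈ 0.361

Dividing through by 11.1: denominator becomes s² + 145.0 s + 40360.
So ω_n = √40360 = 201 rad/s and ζ = 145.0/(2·201) = 0.361.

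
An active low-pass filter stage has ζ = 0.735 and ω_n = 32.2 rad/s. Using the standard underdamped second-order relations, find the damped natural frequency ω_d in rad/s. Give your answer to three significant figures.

ω_d ≈ 21.8 rad/s

ω_d = ω_n√(1−ζ²) = 32.2·√0.460 = 21.8 rad/s.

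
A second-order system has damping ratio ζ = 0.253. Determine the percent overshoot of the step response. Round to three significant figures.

%OS ≈ 44.0%

For an underdamped second-order system, %OS = 100·exp(−πζ/√(1−ζ²)).
πζ/√(1−ζ²) = π·0.253/√(1−0.0640) = 0.8216, so %OS = 100·e^(−0.8216) = 44.0%.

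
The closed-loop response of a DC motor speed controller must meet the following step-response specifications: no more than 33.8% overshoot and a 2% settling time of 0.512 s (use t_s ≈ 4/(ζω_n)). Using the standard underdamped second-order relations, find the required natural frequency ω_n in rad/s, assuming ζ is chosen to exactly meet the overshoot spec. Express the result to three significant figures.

ω_n ≈ 23.9 rad/s

Inverting the overshoot relation: ζ = |ln 0.338|/√(π² + ln²0.338) = 0.326.
Then ω_n = 4/(ζ t_s) = 4/(0.326 × 0.512) = 23.9 rad/s.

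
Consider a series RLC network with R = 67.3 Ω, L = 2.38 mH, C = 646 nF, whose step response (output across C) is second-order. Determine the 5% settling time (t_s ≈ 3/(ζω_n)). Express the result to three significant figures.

For a series RLC circuit (capacitor voltage as output), ω_n = 1/√(LC) = 1/√(2.38 mH · 646 nF) = 25500 rad/s.
ζ = (R/2)·√(C/L) = (67.3/2)·√(646 nF/2.38 mH) = 0.554.
t_s ≈ 3/(ζω_n) = 0.000212 s.

t_s ≈ 0.000212 s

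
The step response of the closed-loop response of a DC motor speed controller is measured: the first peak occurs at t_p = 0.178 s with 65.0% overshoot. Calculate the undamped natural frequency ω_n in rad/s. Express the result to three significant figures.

ω_n ≈ 17.8 rad/s

The overshoot fixes ζ = −ln(OS)/√(π²+ln²(OS)) = 0.136.
From t_p = π/ω_d, ω_d = π/0.178 = 17.6 rad/s, so ω_n = ω_d/√(1−ζ²) = 17.8 rad/s.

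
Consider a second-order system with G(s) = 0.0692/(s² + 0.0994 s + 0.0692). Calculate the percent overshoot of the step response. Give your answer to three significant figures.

%OS ≈ 54.6%

Matching coefficients with s² + 2ζω_n s + ω_n² gives ω_n² = 0.0692 ⇒ ω_n = 0.263 rad/s, and ζ = 0.0994/(2ω_n) = 0.189.
%OS = 100·exp(−πζ/√(1−ζ²)) = 54.6%.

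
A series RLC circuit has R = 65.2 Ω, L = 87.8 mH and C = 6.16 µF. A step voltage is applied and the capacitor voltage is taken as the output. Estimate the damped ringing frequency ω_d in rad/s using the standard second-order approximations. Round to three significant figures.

For a series RLC circuit (capacitor voltage as output), ω_n = 1/√(LC) = 1/√(87.8 mH · 6.16 µF) = 1360 rad/s.
ζ = (R/2)·√(C/L) = (65.2/2)·√(6.16 µF/87.8 mH) = 0.273.
The damped frequency ω_d = ω_n√(1−ζ²) = 1310 rad/s.

ω_d ≈ 1310 rad/s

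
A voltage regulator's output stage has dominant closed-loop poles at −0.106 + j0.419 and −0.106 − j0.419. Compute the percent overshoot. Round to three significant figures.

|pole| = ω_n = √(0.106² + 0.419²) = 0.432 rad/s; ζ = cos θ = σ/ω_n = 0.245.
%OS = 100 e^{−πζ/√(1−ζ²)} with ζ = 0.245 gives 45.2%.

%OS ≈ 45.2%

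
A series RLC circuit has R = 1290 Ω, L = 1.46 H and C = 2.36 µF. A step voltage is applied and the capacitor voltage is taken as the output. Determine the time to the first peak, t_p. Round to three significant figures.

t_p ≈ 0.0102 s

For a series RLC circuit (capacitor voltage as output), ω_n = 1/√(LC) = 1/√(1.46 H · 2.36 µF) = 539 rad/s.
ζ = (R/2)·√(C/L) = (1290/2)·√(2.36 µF/1.46 H) = 0.820.
ω_d = 539·√(1 − 0.820²) = 308 rad/s. t_p = π/ω_d = 0.0102 s.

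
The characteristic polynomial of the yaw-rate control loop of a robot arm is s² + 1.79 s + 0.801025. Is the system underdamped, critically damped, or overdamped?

a² − 4b = 1.79² − 4·0.801025 = 0 (repeated real root); the system is critically damped.

critically damped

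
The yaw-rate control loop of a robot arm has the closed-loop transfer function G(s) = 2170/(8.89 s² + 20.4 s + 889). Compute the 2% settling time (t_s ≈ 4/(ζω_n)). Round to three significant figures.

t_s ≈ 3.49 s

Dividing through by 8.89: denominator becomes s² + 2.295 s + 100.0.
So ω_n = √100.0 = 10.0 rad/s and ζ = 2.295/(2·10.0) = 0.115.
t_s ≈ 4/(ζω_n) = 3.49 s.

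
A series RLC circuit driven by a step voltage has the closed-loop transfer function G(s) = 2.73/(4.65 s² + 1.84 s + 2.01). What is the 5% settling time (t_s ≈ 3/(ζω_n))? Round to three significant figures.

Dividing through by 4.65: denominator becomes s² + 0.3957 s + 0.4323.
So ω_n = √0.4323 = 0.657 rad/s and ζ = 0.3957/(2·0.657) = 0.301.
t_s ≈ 3/(ζω_n) = 15.2 s.

t_s ≈ 15.2 s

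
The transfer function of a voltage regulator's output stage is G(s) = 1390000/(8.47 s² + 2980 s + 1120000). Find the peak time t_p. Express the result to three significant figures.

t_p ≈ 0.00987 s

Dividing through by 8.47: denominator becomes s² + 351.8 s + 132200.
So ω_n = √132200 = 364 rad/s and ζ = 351.8/(2·364) = 0.484.
ω_d = ω_n√(1−ζ²) = 318 rad/s. t_p = π/ω_d = 0.00987 s.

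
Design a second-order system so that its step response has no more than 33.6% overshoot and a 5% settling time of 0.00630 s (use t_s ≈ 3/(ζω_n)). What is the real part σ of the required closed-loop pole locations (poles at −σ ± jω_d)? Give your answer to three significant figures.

The settling-time spec alone fixes σ = ζω_n = 3/t_s = 3/0.00630 = 476.
(Overshoot then fixes ζ = 0.328 and hence ω_d = σ·√(1−ζ²)/ζ = 1370 rad/s.)

σ ≈ 476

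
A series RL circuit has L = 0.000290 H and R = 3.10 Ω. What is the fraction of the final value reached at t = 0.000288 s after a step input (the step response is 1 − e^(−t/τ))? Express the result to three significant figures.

τ = L/R = 0.000290/3.10 = 0.0000935 s.
y(t)/y_∞ = 1 − e^(−t/τ) = 1 − e^(−0.000288/0.0000935) = 1 − e^(−3.08) = 0.954.

y/y_∞ ≈ 0.954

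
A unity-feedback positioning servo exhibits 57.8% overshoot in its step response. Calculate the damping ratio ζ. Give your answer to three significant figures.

Inverting the overshoot relation: ζ = |ln 0.578|/√(π² + ln²0.578) = 0.172.

ζ ≈ 0.172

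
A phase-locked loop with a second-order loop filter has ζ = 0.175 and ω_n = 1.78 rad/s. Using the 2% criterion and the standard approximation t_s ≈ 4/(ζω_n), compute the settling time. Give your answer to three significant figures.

t_s ≈ 4/(ζω_n) = 4/(0.175 × 1.78) = 12.8 s.

t_s ≈ 12.8 s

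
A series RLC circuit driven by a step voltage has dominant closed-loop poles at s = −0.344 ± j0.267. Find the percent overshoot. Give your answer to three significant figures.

|pole| = ω_n = √(0.344² + 0.267²) = 0.435 rad/s; ζ = cos θ = σ/ω_n = 0.790.
Overshoot: exp(−π·0.790/√(1−0.790²)) = 0.0175, i.e. 1.75%.

%OS ≈ 1.75%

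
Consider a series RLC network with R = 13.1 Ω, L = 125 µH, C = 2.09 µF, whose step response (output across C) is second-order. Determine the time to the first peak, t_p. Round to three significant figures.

For a series RLC circuit (capacitor voltage as output), ω_n = 1/√(LC) = 1/√(125 µH · 2.09 µF) = 61900 rad/s.
ζ = (R/2)·√(C/L) = (13.1/2)·√(2.09 µF/125 µH) = 0.847.
The damped frequency ω_d = ω_n√(1−ζ²) = 32900 rad/s. t_p = π/ω_d = 0.0000955 s.

t_p ≈ 0.0000955 s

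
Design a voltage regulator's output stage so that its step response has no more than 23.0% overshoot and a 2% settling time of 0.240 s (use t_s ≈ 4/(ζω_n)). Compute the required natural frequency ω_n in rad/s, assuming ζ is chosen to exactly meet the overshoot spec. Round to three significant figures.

Inverting the overshoot relation: ζ = |ln 0.230|/√(π² + ln²0.230) = 0.424.
From t_s ≈ 4/(ζω_n): ω_n = 4/(ζ·t_s) = 4/(0.424·0.240) = 39.3 rad/s.

ω_n ≈ 39.3 rad/s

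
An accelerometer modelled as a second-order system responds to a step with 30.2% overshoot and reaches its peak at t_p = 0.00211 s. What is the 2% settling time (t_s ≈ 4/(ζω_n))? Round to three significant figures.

The overshoot fixes ζ = −ln(OS)/√(π²+ln²(OS)) = 0.356.
t_p = π/ω_d ⇒ ω_d = 1490 rad/s; then ω_n = ω_d/√(1−ζ²) = 1590 rad/s.
t_s ≈ 4/(ζω_n) = 4/(0.356·1590) = 0.00705 s.

t_s ≈ 0.00705 s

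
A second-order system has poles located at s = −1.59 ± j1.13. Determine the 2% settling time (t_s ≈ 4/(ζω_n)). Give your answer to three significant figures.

For poles at −σ ± jω_d, ζω_n = σ = 1.59, so t_s ≈ 4/σ = 2.52 s.

t_s ≈ 2.52 s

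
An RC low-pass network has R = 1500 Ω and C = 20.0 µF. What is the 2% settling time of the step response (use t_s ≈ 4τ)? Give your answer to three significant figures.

t_s ≈ 0.120 s

τ = RC = 1500 × 20.0 µF = 0.0300 s.
t_s ≈ 4τ = 0.120 s.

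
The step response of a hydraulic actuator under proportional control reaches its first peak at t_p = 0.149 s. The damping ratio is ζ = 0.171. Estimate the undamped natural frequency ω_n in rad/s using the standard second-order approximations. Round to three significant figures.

Peak time t_p = π/ω_d, so ω_d = π/t_p = π/0.149 = 21.1 rad/s.
ω_n = ω_d/√(1−ζ²) = 21.1/√0.971 = 21.4 rad/s.

ω_n ≈ 21.4 rad/s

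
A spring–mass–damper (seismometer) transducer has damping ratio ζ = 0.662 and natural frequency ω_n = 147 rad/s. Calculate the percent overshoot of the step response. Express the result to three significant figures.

For an underdamped second-order system, %OS = 100·exp(−πζ/√(1−ζ²)).
πζ/√(1−ζ²) = π·0.662/√(1−0.438) = 2.775, so %OS = 100·e^(−2.775) = 6.24%.

%OS ≈ 6.24%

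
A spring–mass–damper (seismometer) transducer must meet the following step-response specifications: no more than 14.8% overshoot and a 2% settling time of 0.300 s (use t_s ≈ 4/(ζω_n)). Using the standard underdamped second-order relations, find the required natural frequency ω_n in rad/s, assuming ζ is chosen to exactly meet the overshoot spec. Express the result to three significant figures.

ω_n ≈ 25.7 rad/s

From %OS = 100·exp(−πζ/√(1−ζ²)), invert to get ζ = −ln(OS)/√(π² + ln²(OS)) with OS = 0.148.
−ln 0.148 = 1.911, so ζ = 1.911/√(π² + 3.650) = 0.520.
Then ω_n = 4/(ζ t_s) = 4/(0.520 × 0.300) = 25.7 rad/s.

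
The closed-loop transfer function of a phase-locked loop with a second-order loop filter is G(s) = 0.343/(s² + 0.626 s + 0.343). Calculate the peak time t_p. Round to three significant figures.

t_p ≈ 6.35 s

ω_n = √0.343 = 0.586 rad/s; ζ = 0.626/(2·0.586) = 0.534.
The damped frequency ω_d = ω_n√(1−ζ²) = 0.495 rad/s. Then t_p = π/ω_d = 6.35 s.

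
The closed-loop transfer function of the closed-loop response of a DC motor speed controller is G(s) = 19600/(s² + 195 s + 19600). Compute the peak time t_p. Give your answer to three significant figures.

t_p ≈ 0.0313 s

Matching coefficients with s² + 2ζω_n s + ω_n² gives ω_n² = 19600 ⇒ ω_n = 140 rad/s, and ζ = 195/(2ω_n) = 0.696.
ω_d = 140·√(1 − 0.696²) = 100 rad/s. Then t_p = π/ω_d = 0.0313 s.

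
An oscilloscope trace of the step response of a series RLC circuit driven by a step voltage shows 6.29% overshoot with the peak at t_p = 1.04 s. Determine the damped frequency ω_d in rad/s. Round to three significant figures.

t_p = π/ω_d, so ω_d = π/1.04 = 3.02 rad/s.

ω_d ≈ 3.02 rad/s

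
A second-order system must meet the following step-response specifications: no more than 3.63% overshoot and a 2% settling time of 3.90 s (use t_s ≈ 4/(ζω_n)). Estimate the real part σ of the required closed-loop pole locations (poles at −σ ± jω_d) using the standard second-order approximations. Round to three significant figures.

σ ≈ 1.03

The settling-time spec alone fixes σ = ζω_n = 4/t_s = 4/3.90 = 1.03.
(Overshoot then fixes ζ = 0.726 and hence ω_d = σ·√(1−ζ²)/ζ = 0.972 rad/s.)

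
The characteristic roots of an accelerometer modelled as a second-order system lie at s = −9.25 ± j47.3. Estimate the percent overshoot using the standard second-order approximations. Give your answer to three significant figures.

%OS ≈ 54.1%

The poles are at −σ ± jω_d with σ = 9.25 and ω_d = 47.3, so ω_n = √(σ²+ω_d²) = 48.2 rad/s and ζ = σ/ω_n = 0.192.
%OS = 100 e^{−πζ/√(1−ζ²)} with ζ = 0.192 gives 54.1%.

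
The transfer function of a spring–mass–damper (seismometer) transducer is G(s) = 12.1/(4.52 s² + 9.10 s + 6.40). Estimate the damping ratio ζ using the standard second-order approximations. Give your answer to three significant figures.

ζ ≈ 0.846

Dividing through by 4.52: denominator becomes s² + 2.013 s + 1.416.
So ω_n = √1.416 = 1.19 rad/s and ζ = 2.013/(2·1.19) = 0.846.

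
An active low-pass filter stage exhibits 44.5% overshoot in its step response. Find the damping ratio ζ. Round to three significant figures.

ζ ≈ 0.250

Inverting the overshoot relation: ζ = |ln 0.445|/√(π² + ln²0.445) = 0.250.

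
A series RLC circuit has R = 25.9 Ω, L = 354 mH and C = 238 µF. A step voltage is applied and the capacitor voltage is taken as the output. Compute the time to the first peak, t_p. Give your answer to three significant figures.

t_p ≈ 0.0306 s

For a series RLC circuit (capacitor voltage as output), ω_n = 1/√(LC) = 1/√(354 mH · 238 µF) = 109 rad/s.
ζ = (R/2)·√(C/L) = (25.9/2)·√(238 µF/354 mH) = 0.336.
ω_d = 109·√(1 − 0.336²) = 103 rad/s. t_p = π/ω_d = 0.0306 s.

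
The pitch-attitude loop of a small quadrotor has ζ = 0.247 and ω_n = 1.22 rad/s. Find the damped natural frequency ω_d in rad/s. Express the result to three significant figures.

ω_d ≈ 1.18 rad/s

ω_d = ω_n√(1−ζ²) = 1.22·√0.939 = 1.18 rad/s.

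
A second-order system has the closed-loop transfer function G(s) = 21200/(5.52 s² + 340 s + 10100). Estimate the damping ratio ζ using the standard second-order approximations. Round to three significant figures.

ζ ≈ 0.720

Dividing through by 5.52: denominator becomes s² + 61.59 s + 1830.
So ω_n = √1830 = 42.8 rad/s and ζ = 61.59/(2·42.8) = 0.720.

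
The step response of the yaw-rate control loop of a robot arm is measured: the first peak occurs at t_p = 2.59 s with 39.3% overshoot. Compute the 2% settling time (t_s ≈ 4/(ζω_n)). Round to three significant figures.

t_s ≈ 11.1 s

The overshoot fixes ζ = −ln(OS)/√(π²+ln²(OS)) = 0.285.
From t_p = π/ω_d, ω_d = π/2.59 = 1.21 rad/s, so ω_n = ω_d/√(1−ζ²) = 1.27 rad/s.
t_s ≈ 4/(ζω_n) = 4/(0.285·1.27) = 11.1 s.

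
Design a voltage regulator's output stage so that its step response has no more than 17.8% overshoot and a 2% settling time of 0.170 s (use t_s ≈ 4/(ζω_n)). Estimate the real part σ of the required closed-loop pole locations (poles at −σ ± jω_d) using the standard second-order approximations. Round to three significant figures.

The settling-time spec alone fixes σ = ζω_n = 4/t_s = 4/0.170 = 23.5.
(Overshoot then fixes ζ = 0.482 and hence ω_d = σ·√(1−ζ²)/ζ = 42.8 rad/s.)

σ ≈ 23.5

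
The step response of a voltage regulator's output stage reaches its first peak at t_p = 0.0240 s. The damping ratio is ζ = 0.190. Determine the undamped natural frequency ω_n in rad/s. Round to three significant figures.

Peak time t_p = π/ω_d, so ω_d = π/t_p = π/0.0240 = 131 rad/s.
ω_n = ω_d/√(1−ζ²) = 131/√0.964 = 133 rad/s.

ω_n ≈ 133 rad/s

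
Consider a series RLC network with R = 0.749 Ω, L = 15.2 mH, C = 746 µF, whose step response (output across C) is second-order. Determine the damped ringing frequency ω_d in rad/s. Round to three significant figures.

For a series RLC circuit (capacitor voltage as output), ω_n = 1/√(LC) = 1/√(15.2 mH · 746 µF) = 297 rad/s.
ζ = (R/2)·√(C/L) = (0.749/2)·√(746 µF/15.2 mH) = 0.0830.
ω_d = 297·√(1 − 0.0830²) = 296 rad/s.

ω_d ≈ 296 rad/s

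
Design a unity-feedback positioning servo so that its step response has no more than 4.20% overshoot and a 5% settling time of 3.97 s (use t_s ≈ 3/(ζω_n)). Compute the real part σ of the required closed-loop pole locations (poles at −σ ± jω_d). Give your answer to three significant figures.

σ ≈ 0.756

The settling-time spec alone fixes σ = ζω_n = 3/t_s = 3/3.97 = 0.756.
(Overshoot then fixes ζ = 0.710 and hence ω_d = σ·√(1−ζ²)/ζ = 0.749 rad/s.)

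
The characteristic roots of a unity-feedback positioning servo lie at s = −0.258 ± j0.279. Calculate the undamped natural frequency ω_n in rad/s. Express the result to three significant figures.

ω_n ≈ 0.380 rad/s

|pole| = ω_n = √(0.258² + 0.279²) = 0.380 rad/s; ζ = cos θ = σ/ω_n = 0.679.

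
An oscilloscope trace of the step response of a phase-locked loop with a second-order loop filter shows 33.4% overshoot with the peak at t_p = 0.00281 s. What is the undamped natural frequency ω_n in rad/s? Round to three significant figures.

ω_n ≈ 1180 rad/s

The overshoot fixes ζ = −ln(OS)/√(π²+ln²(OS)) = 0.330.
From t_p = π/ω_d, ω_d = π/0.00281 = 1120 rad/s, so ω_n = ω_d/√(1−ζ²) = 1180 rad/s.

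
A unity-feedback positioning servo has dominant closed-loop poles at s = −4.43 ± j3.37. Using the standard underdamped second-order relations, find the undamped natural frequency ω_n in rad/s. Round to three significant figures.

ω_n ≈ 5.57 rad/s

The poles are at −σ ± jω_d with σ = 4.43 and ω_d = 3.37, so ω_n = √(σ²+ω_d²) = 5.57 rad/s and ζ = σ/ω_n = 0.796.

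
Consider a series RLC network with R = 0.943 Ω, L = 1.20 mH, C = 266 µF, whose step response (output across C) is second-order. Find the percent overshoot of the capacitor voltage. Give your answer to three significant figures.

For a series RLC circuit (capacitor voltage as output), ω_n = 1/√(LC) = 1/√(1.20 mH · 266 µF) = 1770 rad/s.
ζ = (R/2)·√(C/L) = (0.943/2)·√(266 µF/1.20 mH) = 0.222.
Overshoot: exp(−π·0.222/√(1−0.222²)) = 0.489, i.e. 48.9%.

%OS ≈ 48.9%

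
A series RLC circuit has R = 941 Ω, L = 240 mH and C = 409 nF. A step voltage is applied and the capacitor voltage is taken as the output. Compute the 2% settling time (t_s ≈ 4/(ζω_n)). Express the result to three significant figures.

For a series RLC circuit (capacitor voltage as output), ω_n = 1/√(LC) = 1/√(240 mH · 409 nF) = 3190 rad/s.
ζ = (R/2)·√(C/L) = (941/2)·√(409 nF/240 mH) = 0.614.
t_s ≈ 4/(ζω_n) = 0.00204 s.

t_s ≈ 0.00204 s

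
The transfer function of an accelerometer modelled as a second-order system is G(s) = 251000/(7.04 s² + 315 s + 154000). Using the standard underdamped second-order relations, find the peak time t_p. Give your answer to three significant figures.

Dividing through by 7.04: denominator becomes s² + 44.74 s + 21880.
So ω_n = √21880 = 148 rad/s and ζ = 44.74/(2·148) = 0.151.
ω_d = 148·√(1 − 0.151²) = 146 rad/s. t_p = π/ω_d = 0.0215 s.

t_p ≈ 0.0215 s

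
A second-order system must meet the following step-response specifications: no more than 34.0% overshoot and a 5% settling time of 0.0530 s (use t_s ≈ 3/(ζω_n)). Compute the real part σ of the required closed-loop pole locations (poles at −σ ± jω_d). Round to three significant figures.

σ ≈ 56.6

The settling-time spec alone fixes σ = ζω_n = 3/t_s = 3/0.0530 = 56.6.
(Overshoot then fixes ζ = 0.325 and hence ω_d = σ·√(1−ζ²)/ζ = 165 rad/s.)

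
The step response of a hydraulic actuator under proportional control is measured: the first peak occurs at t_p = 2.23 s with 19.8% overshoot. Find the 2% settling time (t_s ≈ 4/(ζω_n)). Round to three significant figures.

t_s ≈ 5.51 s

From the overshoot, ζ = −ln(OS)/√(π²+ln²(OS)) = 0.458.
t_p = π/ω_d ⇒ ω_d = 1.41 rad/s; then ω_n = ω_d/√(1−ζ²) = 1.58 rad/s.
t_s ≈ 4/(ζω_n) = 4/(0.458·1.58) = 5.51 s.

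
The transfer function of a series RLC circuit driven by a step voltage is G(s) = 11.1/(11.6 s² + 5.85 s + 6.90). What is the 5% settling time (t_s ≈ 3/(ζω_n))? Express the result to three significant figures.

Dividing through by 11.6: denominator becomes s² + 0.5043 s + 0.5948.
So ω_n = √0.5948 = 0.771 rad/s and ζ = 0.5043/(2·0.771) = 0.327.
t_s ≈ 3/(ζω_n) = 11.9 s.

t_s ≈ 11.9 s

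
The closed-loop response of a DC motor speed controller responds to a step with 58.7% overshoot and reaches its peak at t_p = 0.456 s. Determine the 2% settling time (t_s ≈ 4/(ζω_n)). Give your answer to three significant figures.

t_s ≈ 3.42 s

ζ from %OS: ζ = |ln 0.587|/√(π²+ln²0.587) = 0.167.
t_p = π/ω_d ⇒ ω_d = 6.89 rad/s; then ω_n = ω_d/√(1−ζ²) = 6.99 rad/s.
t_s ≈ 4/(ζω_n) = 4/(0.167·6.99) = 3.42 s.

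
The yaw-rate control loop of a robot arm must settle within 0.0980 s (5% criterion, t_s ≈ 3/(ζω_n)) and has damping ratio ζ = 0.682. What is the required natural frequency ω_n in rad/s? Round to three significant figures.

ω_n ≈ 44.9 rad/s

Rearranging t_s ≈ 3/(ζω_n) gives ω_n = 3/(ζ·t_s) = 3/(0.682 × 0.0980) = 44.9 rad/s.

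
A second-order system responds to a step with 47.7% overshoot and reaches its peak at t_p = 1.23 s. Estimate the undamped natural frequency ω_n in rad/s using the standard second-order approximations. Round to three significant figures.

The overshoot fixes ζ = −ln(OS)/√(π²+ln²(OS)) = 0.229.
t_p = π/ω_d ⇒ ω_d = 2.55 rad/s; then ω_n = ω_d/√(1−ζ²) = 2.62 rad/s.

ω_n ≈ 2.62 rad/s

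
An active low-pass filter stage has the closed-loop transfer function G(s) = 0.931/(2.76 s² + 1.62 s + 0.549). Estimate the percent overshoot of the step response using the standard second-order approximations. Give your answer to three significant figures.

%OS ≈ 6.42%

Dividing through by 2.76: denominator becomes s² + 0.5870 s + 0.1989.
So ω_n = √0.1989 = 0.446 rad/s and ζ = 0.5870/(2·0.446) = 0.658.
Overshoot: exp(−π·0.658/√(1−0.658²)) = 0.0642, i.e. 6.42%.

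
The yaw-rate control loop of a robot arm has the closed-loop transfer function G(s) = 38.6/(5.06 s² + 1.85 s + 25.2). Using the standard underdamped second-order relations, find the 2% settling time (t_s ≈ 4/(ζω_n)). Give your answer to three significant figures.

Dividing through by 5.06: denominator becomes s² + 0.3656 s + 4.980.
So ω_n = √4.980 = 2.23 rad/s and ζ = 0.3656/(2·2.23) = 0.0819.
t_s ≈ 4/(ζω_n) = 21.9 s.

t_s ≈ 21.9 s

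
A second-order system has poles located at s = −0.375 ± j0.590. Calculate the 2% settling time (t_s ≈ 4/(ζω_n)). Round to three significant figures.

For poles at −σ ± jω_d, ζω_n = σ = 0.375, so t_s ≈ 4/σ = 10.7 s.

t_s ≈ 10.7 s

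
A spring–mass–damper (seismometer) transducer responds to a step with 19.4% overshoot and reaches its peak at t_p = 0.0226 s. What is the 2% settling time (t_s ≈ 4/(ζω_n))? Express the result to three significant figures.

From the overshoot, ζ = −ln(OS)/√(π²+ln²(OS)) = 0.463.
t_p = π/ω_d ⇒ ω_d = 139 rad/s; then ω_n = ω_d/√(1−ζ²) = 157 rad/s.
t_s ≈ 4/(ζω_n) = 4/(0.463·157) = 0.0551 s.

t_s ≈ 0.0551 s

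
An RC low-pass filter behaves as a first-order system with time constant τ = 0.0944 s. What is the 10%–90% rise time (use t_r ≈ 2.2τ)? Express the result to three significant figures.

t_r ≈ 2.2τ = 0.208 s.

t_r ≈ 0.208 s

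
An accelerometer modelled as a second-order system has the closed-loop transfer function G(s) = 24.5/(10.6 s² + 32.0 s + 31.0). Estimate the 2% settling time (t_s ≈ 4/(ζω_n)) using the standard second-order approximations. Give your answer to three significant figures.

Dividing through by 10.6: denominator becomes s² + 3.019 s + 2.925.
So ω_n = √2.925 = 1.71 rad/s and ζ = 3.019/(2·1.71) = 0.883.
t_s ≈ 4/(ζω_n) = 2.65 s.

t_s ≈ 2.65 s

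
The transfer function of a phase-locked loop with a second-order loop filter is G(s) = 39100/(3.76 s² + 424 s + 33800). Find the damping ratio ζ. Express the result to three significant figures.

Dividing through by 3.76: denominator becomes s² + 112.8 s + 8989.
So ω_n = √8989 = 94.8 rad/s and ζ = 112.8/(2·94.8) = 0.595.

ζ ≈ 0.595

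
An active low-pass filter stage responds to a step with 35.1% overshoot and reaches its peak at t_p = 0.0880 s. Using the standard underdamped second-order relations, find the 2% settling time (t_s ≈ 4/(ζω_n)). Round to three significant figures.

ζ from %OS: ζ = |ln 0.351|/√(π²+ln²0.351) = 0.316.
From t_p = π/ω_d, ω_d = π/0.0880 = 35.7 rad/s, so ω_n = ω_d/√(1−ζ²) = 37.6 rad/s.
t_s ≈ 4/(ζω_n) = 4/(0.316·37.6) = 0.336 s.

t_s ≈ 0.336 s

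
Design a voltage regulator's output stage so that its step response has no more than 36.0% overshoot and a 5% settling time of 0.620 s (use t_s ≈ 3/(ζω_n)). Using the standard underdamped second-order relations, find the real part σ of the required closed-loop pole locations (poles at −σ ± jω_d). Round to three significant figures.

The settling-time spec alone fixes σ = ζω_n = 3/t_s = 3/0.620 = 4.84.
(Overshoot then fixes ζ = 0.309 and hence ω_d = σ·√(1−ζ²)/ζ = 14.9 rad/s.)

σ ≈ 4.84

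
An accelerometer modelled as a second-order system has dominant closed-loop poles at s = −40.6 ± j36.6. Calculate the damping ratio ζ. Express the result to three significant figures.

ζ ≈ 0.743

|pole| = ω_n = √(40.6² + 36.6²) = 54.7 rad/s; ζ = cos θ = σ/ω_n = 0.743.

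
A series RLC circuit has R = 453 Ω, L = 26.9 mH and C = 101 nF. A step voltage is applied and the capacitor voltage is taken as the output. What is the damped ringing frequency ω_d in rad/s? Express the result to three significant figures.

For a series RLC circuit (capacitor voltage as output), ω_n = 1/√(LC) = 1/√(26.9 mH · 101 nF) = 19200 rad/s.
ζ = (R/2)·√(C/L) = (453/2)·√(101 nF/26.9 mH) = 0.439.
ω_d = 19200·√(1 − 0.439²) = 17200 rad/s.

ω_d ≈ 17200 rad/s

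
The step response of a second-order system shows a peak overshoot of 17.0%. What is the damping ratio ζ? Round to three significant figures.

ζ ≈ 0.491

From %OS = 100·exp(−πζ/√(1−ζ²)), invert to get ζ = −ln(OS)/√(π² + ln²(OS)) with OS = 0.170.
−ln 0.170 = 1.772, so ζ = 1.772/√(π² + 3.140) = 0.491.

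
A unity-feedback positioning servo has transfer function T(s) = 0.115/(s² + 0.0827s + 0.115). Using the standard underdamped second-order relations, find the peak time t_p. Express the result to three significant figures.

Comparing the denominator to s² + 2ζω_n s + ω_n²: ω_n = √0.115 = 0.339 rad/s, and 2ζω_n = 0.0827 so ζ = 0.0827/(2·0.339) = 0.122.
ω_d = ω_n√(1−ζ²) = 0.337 rad/s. Then t_p = π/ω_d = 9.33 s.

t_p ≈ 9.33 s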